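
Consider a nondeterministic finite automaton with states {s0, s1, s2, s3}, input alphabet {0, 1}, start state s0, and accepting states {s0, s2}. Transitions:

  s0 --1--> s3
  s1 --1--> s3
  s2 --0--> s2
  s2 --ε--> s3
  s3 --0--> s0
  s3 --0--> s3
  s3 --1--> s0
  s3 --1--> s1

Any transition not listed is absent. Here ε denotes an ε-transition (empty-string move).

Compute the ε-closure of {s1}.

{s1}

Begin with {s1}.
No ε-moves leave this set, so the closure equals the set itself.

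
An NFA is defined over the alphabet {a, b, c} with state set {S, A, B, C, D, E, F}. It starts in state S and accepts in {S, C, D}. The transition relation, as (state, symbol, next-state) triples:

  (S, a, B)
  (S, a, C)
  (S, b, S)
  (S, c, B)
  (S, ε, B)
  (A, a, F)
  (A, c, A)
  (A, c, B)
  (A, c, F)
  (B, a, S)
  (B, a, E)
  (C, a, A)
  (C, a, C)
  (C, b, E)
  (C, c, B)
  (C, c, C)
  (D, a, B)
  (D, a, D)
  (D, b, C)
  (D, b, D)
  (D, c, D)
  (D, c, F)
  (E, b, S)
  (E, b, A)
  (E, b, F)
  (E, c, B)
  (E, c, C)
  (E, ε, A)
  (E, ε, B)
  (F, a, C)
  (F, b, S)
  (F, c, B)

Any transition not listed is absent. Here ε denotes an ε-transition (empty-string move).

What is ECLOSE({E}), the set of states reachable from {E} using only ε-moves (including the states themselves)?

Begin with {E}.
ε-move E → A; add A.
ε-move E → B; add B.

{A, B, E}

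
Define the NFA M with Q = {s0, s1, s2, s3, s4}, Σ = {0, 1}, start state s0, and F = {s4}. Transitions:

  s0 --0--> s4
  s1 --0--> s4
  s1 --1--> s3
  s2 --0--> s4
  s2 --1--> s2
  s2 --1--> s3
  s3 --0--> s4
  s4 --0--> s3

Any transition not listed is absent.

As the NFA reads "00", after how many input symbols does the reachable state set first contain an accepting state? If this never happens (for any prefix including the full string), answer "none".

1

Start in {s0}.
Read '0': s0→{s4}; now {s4}.
None of the earlier sets intersect F, but {s4} does.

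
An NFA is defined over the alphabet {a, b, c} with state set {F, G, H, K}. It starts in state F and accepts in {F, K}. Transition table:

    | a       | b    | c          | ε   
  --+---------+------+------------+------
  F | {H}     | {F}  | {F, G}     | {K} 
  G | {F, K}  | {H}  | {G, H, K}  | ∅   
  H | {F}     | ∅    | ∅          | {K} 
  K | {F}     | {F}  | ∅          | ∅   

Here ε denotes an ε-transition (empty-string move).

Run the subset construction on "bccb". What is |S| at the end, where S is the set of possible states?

3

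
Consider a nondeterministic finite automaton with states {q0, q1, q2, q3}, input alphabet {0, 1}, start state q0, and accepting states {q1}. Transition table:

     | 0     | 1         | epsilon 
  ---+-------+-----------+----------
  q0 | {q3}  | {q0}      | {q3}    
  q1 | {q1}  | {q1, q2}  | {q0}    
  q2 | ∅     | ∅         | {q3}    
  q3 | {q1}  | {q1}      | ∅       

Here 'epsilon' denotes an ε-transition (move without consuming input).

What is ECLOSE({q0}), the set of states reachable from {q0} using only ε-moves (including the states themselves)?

{q0, q3}

Begin with {q0}.
ε-move q0 → q3; add q3.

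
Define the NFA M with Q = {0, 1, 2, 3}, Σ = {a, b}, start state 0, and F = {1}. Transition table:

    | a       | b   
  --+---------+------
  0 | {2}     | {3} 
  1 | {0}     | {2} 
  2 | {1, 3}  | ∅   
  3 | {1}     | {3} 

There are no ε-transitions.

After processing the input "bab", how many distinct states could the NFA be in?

1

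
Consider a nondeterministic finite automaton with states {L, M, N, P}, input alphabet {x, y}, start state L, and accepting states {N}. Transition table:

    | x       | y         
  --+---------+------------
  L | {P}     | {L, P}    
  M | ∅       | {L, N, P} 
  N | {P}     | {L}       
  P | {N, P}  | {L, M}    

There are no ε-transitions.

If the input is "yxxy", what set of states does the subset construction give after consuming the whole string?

{L, M}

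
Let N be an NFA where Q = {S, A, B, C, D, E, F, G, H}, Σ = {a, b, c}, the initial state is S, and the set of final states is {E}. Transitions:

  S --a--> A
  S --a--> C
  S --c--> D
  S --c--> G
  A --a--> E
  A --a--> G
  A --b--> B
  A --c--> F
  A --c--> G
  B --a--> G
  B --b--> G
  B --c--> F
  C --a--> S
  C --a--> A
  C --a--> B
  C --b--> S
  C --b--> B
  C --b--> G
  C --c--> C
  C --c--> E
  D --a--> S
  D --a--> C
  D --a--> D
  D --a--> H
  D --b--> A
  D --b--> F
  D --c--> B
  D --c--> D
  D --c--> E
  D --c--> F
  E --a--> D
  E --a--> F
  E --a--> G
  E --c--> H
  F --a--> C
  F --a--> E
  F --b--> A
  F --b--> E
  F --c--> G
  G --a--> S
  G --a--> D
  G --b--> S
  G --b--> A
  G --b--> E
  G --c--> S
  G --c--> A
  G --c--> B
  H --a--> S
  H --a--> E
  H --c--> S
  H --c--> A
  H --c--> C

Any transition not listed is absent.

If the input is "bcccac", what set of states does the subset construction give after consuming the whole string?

∅

Start in {S}.
Read 'b': S→∅; now ∅.
The set is empty and remains empty for the remaining 5 symbols.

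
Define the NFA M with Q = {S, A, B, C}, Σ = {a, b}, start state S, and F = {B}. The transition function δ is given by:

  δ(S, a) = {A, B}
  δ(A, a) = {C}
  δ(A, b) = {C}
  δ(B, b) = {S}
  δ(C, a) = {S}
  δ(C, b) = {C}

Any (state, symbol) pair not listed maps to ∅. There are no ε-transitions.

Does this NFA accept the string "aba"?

Yes

Start in {S}.
Read 'a': S→{A, B}; now {A, B}.
Read 'b': A→{C}, B→{S}; now {S, C}.
Read 'a': S→{A, B}, C→{S}; now {S, A, B}.
The final set {S, A, B} contains the accepting state B.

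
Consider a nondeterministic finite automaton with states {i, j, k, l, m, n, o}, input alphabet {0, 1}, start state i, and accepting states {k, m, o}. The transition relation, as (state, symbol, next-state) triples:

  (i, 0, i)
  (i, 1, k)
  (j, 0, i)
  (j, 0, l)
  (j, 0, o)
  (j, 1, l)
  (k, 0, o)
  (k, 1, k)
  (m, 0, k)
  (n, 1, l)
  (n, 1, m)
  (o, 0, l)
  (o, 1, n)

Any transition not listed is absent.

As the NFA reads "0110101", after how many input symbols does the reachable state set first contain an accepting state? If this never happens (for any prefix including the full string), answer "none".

Start in {i}.
Read '0': {i} → {i}.
Read '1': {i} → {k}.
None of the earlier sets intersect F, but {k} does.

2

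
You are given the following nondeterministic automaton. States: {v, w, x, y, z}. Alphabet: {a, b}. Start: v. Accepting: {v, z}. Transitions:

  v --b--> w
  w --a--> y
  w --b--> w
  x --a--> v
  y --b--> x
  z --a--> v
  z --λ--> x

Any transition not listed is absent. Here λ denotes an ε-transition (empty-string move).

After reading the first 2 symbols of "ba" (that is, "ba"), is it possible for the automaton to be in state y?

Start in {v}.
Read 'b': {v} → {w}.
Read 'a': {w} → {y}.
State y is in {y}.

Yes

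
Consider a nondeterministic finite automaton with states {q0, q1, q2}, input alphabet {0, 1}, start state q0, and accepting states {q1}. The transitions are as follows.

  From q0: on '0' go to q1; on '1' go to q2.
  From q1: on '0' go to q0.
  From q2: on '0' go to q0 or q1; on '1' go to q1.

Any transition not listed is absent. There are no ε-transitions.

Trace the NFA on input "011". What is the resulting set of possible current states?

Start in {q0}.
Read '0': {q0} → {q1}.
Read '1': {q1} → ∅.
The set is empty and remains empty for the remaining 1 symbol.

∅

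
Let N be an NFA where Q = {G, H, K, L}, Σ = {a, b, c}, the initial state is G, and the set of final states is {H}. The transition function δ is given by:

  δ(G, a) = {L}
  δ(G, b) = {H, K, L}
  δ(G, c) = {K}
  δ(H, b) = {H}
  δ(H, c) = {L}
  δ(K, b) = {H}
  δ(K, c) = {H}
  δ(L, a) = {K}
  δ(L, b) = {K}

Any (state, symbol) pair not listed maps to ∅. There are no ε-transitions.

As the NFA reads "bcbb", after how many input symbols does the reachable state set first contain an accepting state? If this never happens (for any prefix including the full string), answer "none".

1

Start in {G}.
Read 'b': G→{H, K, L}; now {H, K, L}.
None of the earlier sets intersect F, but {H, K, L} does.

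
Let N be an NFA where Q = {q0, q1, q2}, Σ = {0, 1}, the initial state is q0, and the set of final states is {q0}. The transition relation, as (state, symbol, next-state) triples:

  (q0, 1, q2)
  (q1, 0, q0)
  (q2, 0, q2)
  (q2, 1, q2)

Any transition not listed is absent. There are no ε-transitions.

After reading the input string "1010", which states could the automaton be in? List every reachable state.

Start in {q0}.
Read '1': q0→{q2}; now {q2}.
Read '0': q2→{q2}; now {q2}.
Read '1': q2→{q2}; now {q2}.
Read '0': q2→{q2}; now {q2}.

{q2}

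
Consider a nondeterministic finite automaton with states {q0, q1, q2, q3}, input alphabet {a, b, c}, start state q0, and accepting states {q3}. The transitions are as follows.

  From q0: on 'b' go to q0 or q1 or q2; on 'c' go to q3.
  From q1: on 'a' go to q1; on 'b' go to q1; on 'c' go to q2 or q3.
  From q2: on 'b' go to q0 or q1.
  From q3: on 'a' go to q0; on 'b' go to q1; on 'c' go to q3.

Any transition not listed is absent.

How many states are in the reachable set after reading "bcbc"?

2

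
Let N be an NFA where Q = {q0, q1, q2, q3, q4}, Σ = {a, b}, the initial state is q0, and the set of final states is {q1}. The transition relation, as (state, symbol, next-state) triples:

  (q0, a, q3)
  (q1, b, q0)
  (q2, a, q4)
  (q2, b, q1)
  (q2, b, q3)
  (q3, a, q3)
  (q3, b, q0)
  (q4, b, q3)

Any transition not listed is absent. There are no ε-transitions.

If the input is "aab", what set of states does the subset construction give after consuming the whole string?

{q0}

Start in {q0}.
Read 'a': q0→{q3}; now {q3}.
Read 'a': q3→{q3}; now {q3}.
Read 'b': q3→{q0}; now {q0}.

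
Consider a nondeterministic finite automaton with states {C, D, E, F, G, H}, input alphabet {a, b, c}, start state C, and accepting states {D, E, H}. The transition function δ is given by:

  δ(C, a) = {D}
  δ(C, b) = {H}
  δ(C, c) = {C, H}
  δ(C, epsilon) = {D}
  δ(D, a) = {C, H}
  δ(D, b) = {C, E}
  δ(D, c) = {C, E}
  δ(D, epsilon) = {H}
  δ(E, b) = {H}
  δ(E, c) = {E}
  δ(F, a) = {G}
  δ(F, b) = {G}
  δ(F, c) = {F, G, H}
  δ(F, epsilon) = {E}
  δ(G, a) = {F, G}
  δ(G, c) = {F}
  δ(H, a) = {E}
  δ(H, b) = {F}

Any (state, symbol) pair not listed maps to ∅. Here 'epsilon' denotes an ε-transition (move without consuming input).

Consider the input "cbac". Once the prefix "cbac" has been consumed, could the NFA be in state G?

No

Start: ε-closure({C}) = {C, D, H}.
Read 'c': {C, D, H} → {C, D, E, H}.
Read 'b': {C, D, E, H} → {C, D, E, F, H}.
Read 'a': {C, D, E, F, H} → {C, D, E, G, H}.
Read 'c': {C, D, E, G, H} → {C, D, E, F, H}.
State G is not in {C, D, E, F, H}.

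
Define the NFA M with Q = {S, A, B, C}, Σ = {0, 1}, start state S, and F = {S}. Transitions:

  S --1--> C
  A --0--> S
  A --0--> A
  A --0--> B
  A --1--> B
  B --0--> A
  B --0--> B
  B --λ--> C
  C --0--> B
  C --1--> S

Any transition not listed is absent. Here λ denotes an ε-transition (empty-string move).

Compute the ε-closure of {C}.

{C}

Begin with {C}.
No ε-moves leave this set, so the closure equals the set itself.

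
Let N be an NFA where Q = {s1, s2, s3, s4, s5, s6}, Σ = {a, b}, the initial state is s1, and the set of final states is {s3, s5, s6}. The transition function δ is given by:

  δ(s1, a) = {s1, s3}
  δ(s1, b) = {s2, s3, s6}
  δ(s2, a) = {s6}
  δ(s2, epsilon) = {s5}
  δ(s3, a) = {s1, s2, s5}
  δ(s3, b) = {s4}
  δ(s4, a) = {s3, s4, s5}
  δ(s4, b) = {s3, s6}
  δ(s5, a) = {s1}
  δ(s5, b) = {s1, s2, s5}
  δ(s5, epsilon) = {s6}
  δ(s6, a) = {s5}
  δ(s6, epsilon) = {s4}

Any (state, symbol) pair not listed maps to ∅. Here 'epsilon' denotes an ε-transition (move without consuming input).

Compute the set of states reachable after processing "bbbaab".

Start in {s1}.
Read 'b': s1→{s2, s3, s6}; union {s2, s3, s6}; ε-closure = {s2, s3, s4, s5, s6}.
Read 'b': s2→∅, s3→{s4}, s4→{s3, s6}, s5→{s1, s2, s5}, s6→∅; now {s1, s2, s3, s4, s5, s6}.
Read 'b': s1→{s2, s3, s6}, s2→∅, s3→{s4}, s4→{s3, s6}, s5→{s1, s2, s5}, s6→∅; now {s1, s2, s3, s4, s5, s6}.
Read 'a': s1→{s1, s3}, s2→{s6}, s3→{s1, s2, s5}, s4→{s3, s4, s5}, s5→{s1}, s6→{s5}; now {s1, s2, s3, s4, s5, s6}.
Read 'a': s1→{s1, s3}, s2→{s6}, s3→{s1, s2, s5}, s4→{s3, s4, s5}, s5→{s1}, s6→{s5}; now {s1, s2, s3, s4, s5, s6}.
Read 'b': s1→{s2, s3, s6}, s2→∅, s3→{s4}, s4→{s3, s6}, s5→{s1, s2, s5}, s6→∅; now {s1, s2, s3, s4, s5, s6}.

{s1, s2, s3, s4, s5, s6}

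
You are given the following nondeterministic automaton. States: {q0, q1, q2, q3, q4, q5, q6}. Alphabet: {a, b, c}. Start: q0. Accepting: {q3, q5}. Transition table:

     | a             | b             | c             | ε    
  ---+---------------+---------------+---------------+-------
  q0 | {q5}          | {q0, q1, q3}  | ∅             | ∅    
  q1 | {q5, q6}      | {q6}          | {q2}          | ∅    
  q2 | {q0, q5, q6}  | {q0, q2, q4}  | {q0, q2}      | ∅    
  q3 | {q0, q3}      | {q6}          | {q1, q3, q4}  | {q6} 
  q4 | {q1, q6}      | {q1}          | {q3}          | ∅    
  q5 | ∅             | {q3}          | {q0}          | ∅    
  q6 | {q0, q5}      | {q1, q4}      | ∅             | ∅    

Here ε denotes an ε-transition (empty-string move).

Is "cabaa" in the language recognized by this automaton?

No

Start in {q0}.
Read 'c': q0→∅; now ∅.
The set is empty and remains empty for the remaining 4 symbols.
The final set ∅ contains no accepting state.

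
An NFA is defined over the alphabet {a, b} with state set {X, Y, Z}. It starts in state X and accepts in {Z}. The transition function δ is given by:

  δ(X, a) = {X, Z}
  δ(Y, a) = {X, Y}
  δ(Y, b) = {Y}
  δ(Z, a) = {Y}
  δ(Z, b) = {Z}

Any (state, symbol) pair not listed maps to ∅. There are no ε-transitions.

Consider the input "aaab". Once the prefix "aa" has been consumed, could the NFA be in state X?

Yes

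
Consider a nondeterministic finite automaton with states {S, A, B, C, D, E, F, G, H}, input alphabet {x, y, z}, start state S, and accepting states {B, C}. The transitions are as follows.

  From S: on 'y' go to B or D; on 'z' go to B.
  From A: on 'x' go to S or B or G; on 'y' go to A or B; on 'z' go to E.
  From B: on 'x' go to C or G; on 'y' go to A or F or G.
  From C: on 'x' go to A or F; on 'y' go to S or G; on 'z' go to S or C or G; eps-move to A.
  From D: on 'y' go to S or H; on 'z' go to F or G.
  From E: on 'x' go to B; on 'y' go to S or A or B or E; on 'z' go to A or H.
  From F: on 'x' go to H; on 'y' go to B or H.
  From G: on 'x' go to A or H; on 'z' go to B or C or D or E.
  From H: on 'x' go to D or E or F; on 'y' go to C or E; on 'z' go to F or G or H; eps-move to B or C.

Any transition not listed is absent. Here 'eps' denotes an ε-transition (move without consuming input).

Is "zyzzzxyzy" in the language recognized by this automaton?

Start in {S}.
Read 'z': S→{B}; now {B}.
Read 'y': B→{A, F, G}; now {A, F, G}.
Read 'z': A→{E}, F→∅, G→{B, C, D, E}; union {B, C, D, E}; ε-closure = {A, B, C, D, E}.
Read 'z': A→{E}, B→∅, C→{S, C, G}, D→{F, G}, E→{A, H}; union {S, A, C, E, F, G, H}; ε-closure = {S, A, B, C, E, F, G, H}.
Read 'z': S→{B}, A→{E}, B→∅, C→{S, C, G}, E→{A, H}, F→∅, G→{B, C, D, E}, H→{F, G, H}; now {S, A, B, C, D, E, F, G, H}.
Read 'x': S→∅, A→{S, B, G}, B→{C, G}, C→{A, F}, D→∅, E→{B}, F→{H}, G→{A, H}, H→{D, E, F}; now {S, A, B, C, D, E, F, G, H}.
Read 'y': S→{B, D}, A→{A, B}, B→{A, F, G}, C→{S, G}, D→{S, H}, E→{S, A, B, E}, F→{B, H}, G→∅, H→{C, E}; now {S, A, B, C, D, E, F, G, H}.
Read 'z': S→{B}, A→{E}, B→∅, C→{S, C, G}, D→{F, G}, E→{A, H}, F→∅, G→{B, C, D, E}, H→{F, G, H}; now {S, A, B, C, D, E, F, G, H}.
Read 'y': S→{B, D}, A→{A, B}, B→{A, F, G}, C→{S, G}, D→{S, H}, E→{S, A, B, E}, F→{B, H}, G→∅, H→{C, E}; now {S, A, B, C, D, E, F, G, H}.
The final set {S, A, B, C, D, E, F, G, H} contains the accepting states B, C.

Yes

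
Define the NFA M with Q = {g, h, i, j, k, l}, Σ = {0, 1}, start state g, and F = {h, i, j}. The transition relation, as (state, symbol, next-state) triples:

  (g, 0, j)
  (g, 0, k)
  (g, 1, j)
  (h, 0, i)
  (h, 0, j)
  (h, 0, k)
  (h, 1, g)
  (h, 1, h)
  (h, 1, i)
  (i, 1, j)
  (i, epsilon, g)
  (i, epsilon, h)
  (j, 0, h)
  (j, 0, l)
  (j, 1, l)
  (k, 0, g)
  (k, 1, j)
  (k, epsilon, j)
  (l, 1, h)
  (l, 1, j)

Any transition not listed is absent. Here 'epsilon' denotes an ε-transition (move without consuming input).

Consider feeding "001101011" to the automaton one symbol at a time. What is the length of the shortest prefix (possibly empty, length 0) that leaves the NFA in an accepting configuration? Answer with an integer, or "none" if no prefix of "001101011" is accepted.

1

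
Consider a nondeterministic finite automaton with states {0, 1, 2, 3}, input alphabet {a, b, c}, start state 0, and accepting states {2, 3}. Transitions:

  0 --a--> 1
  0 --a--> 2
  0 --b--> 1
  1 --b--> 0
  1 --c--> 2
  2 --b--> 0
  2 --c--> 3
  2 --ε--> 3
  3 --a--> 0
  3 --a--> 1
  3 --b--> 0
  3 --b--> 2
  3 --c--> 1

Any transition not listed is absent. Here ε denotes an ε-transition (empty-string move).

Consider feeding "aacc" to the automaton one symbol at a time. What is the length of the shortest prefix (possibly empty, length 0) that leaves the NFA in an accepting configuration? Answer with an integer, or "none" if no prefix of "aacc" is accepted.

Start in {0}.
Read 'a': 0→{1, 2}; union {1, 2}; ε-closure = {1, 2, 3}.
None of the earlier sets intersect F, but {1, 2, 3} does.

1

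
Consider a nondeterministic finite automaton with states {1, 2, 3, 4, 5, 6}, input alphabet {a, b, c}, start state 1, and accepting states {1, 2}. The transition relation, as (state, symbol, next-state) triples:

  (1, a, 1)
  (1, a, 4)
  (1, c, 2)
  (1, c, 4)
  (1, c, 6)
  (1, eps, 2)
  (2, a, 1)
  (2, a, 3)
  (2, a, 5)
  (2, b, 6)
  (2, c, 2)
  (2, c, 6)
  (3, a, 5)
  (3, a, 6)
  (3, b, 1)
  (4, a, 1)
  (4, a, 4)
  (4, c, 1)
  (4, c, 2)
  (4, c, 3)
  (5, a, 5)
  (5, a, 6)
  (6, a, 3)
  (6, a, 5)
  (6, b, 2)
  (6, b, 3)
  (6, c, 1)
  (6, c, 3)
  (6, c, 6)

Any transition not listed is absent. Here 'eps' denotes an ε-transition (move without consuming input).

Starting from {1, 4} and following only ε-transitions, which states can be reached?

{1, 2, 4}

Begin with {1, 4}.
ε-move 1 → 2; add 2.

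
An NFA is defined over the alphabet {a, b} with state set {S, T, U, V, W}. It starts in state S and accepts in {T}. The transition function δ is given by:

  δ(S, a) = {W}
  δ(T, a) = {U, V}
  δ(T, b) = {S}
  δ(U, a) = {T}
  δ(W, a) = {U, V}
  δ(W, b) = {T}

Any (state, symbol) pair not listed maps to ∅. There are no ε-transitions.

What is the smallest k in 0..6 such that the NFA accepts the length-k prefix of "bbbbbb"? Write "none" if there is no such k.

none

Start in {S}.
Read 'b': {S} → ∅.
The set is empty and remains empty for the remaining 5 symbols.
No reachable set along the way intersects F.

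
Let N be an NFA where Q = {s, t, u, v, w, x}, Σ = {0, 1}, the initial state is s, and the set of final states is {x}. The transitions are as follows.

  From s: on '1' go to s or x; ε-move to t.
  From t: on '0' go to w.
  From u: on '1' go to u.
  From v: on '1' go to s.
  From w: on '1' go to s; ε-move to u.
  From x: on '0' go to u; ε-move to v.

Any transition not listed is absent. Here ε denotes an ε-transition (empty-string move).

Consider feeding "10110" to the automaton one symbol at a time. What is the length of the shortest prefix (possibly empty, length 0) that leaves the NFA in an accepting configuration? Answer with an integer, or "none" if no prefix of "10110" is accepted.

Start: ε-closure({s}) = {s, t}.
Read '1': s→{s, x}, t→∅; union {s, x}; ε-closure = {s, t, v, x}.
None of the earlier sets intersect F, but {s, t, v, x} does.

1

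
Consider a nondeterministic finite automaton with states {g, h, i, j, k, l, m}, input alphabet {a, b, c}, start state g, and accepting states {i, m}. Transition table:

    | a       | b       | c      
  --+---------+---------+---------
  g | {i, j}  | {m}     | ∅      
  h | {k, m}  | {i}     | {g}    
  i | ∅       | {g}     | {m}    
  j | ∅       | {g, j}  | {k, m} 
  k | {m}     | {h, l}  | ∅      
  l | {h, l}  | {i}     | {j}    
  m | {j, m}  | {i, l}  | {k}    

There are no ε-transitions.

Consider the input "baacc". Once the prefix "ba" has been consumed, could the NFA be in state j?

Start in {g}.
Read 'b': g→{m}; now {m}.
Read 'a': m→{j, m}; now {j, m}.
State j is in {j, m}.

Yes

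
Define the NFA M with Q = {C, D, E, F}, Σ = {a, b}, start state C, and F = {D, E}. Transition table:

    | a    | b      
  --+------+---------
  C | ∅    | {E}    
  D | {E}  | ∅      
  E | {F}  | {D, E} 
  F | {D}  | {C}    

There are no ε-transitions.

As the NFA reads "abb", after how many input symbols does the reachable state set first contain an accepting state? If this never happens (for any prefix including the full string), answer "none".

Start in {C}.
Read 'a': {C} → ∅.
The set is empty and remains empty for the remaining 2 symbols.
No reachable set along the way intersects F.

none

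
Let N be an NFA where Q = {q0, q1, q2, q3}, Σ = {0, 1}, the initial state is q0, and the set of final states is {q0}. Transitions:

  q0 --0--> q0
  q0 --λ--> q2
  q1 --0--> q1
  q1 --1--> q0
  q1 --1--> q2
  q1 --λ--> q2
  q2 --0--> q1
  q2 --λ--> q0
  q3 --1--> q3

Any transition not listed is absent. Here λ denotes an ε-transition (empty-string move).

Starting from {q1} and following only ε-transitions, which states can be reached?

{q0, q1, q2}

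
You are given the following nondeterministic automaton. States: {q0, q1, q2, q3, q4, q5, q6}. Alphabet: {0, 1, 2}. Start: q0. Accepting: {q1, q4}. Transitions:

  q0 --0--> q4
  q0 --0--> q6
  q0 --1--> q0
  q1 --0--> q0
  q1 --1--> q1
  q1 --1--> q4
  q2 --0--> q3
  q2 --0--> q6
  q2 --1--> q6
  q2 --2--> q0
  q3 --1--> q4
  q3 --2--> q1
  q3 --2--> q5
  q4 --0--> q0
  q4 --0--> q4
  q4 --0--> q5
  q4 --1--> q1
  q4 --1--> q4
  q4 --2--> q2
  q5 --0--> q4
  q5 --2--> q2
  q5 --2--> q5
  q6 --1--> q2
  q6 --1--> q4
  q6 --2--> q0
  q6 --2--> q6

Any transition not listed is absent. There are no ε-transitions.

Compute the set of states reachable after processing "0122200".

∅

Start in {q0}.
Read '0': q0→{q4, q6}; now {q4, q6}.
Read '1': q4→{q1, q4}, q6→{q2, q4}; now {q1, q2, q4}.
Read '2': q1→∅, q2→{q0}, q4→{q2}; now {q0, q2}.
Read '2': q0→∅, q2→{q0}; now {q0}.
Read '2': q0→∅; now ∅.
The set is empty and remains empty for the remaining 2 symbols.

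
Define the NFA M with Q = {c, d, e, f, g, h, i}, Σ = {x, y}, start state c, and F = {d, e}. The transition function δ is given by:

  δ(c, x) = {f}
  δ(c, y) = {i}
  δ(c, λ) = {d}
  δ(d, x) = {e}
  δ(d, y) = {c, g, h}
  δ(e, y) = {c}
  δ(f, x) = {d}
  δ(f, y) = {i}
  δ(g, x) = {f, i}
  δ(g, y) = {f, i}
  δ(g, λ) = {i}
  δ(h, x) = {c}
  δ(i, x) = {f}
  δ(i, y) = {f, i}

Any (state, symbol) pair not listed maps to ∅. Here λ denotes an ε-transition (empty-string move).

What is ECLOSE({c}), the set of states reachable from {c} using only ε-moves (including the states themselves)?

{c, d}

Begin with {c}.
ε-move c → d; add d.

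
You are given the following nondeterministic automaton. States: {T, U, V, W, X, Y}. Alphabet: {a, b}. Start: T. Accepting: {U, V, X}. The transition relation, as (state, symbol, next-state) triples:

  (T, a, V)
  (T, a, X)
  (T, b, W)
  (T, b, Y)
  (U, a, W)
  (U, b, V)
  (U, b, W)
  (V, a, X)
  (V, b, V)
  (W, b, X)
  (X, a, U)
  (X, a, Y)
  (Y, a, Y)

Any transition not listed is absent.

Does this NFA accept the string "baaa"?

Start in {T}.
Read 'b': T→{W, Y}; now {W, Y}.
Read 'a': W→∅, Y→{Y}; now {Y}.
Read 'a': Y→{Y}; now {Y}.
Read 'a': Y→{Y}; now {Y}.
The final set {Y} contains no accepting state.

No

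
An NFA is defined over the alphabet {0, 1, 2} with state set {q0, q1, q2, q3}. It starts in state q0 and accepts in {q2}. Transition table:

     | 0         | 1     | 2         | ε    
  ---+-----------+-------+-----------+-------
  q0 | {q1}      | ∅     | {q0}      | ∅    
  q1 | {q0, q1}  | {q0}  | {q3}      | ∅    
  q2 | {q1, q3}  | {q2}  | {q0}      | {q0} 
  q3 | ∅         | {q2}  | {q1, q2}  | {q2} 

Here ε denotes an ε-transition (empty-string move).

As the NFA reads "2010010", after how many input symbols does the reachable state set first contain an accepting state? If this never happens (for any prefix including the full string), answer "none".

none

Start in {q0}.
Read '2': {q0} → {q0}.
Read '0': {q0} → {q1}.
Read '1': {q1} → {q0}.
Read '0': {q0} → {q1}.
Read '0': {q1} → {q0, q1}.
Read '1': {q0, q1} → {q0}.
Read '0': {q0} → {q1}.
No reachable set along the way intersects F.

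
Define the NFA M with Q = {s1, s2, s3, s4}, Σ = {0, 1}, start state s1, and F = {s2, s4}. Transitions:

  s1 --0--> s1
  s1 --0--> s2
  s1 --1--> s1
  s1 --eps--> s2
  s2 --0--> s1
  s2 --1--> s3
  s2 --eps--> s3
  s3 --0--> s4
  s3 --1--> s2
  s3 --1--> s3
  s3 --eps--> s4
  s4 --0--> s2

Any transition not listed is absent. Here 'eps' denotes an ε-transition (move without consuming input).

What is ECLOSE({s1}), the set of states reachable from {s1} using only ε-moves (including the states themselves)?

Begin with {s1}.
ε-move s1 → s2; add s2.
ε-move s2 → s3; add s3.
ε-move s3 → s4; add s4.

{s1, s2, s3, s4}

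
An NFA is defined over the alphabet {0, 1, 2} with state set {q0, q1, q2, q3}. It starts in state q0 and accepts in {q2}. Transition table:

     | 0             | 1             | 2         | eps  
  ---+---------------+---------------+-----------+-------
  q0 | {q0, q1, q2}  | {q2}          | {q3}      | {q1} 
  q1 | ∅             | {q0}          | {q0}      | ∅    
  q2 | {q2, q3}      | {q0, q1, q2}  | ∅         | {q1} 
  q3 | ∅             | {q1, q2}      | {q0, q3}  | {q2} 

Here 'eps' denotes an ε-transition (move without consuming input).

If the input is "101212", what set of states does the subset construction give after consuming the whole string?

Start: ε-closure({q0}) = {q0, q1}.
Read '1': q0→{q2}, q1→{q0}; union {q0, q2}; ε-closure = {q0, q1, q2}.
Read '0': q0→{q0, q1, q2}, q1→∅, q2→{q2, q3}; now {q0, q1, q2, q3}.
Read '1': q0→{q2}, q1→{q0}, q2→{q0, q1, q2}, q3→{q1, q2}; now {q0, q1, q2}.
Read '2': q0→{q3}, q1→{q0}, q2→∅; union {q0, q3}; ε-closure = {q0, q1, q2, q3}.
Read '1': q0→{q2}, q1→{q0}, q2→{q0, q1, q2}, q3→{q1, q2}; now {q0, q1, q2}.
Read '2': q0→{q3}, q1→{q0}, q2→∅; union {q0, q3}; ε-closure = {q0, q1, q2, q3}.

{q0, q1, q2, q3}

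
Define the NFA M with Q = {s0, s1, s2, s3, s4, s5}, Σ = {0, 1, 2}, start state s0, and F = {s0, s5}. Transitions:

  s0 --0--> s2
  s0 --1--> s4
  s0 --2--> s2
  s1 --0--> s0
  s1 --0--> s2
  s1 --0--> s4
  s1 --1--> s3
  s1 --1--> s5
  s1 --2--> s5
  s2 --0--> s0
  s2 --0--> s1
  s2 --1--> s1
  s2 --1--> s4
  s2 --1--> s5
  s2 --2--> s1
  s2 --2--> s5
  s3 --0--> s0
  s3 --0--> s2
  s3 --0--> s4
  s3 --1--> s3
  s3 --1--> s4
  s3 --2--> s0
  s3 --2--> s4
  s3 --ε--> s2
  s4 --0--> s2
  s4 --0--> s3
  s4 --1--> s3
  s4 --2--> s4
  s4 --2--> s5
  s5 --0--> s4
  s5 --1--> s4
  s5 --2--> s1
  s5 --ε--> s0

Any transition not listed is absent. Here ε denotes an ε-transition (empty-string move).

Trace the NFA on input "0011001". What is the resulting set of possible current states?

Start in {s0}.
Read '0': {s0} → {s2}.
Read '0': {s2} → {s0, s1}.
Read '1': {s0, s1} → {s0, s2, s3, s4, s5}.
Read '1': {s0, s2, s3, s4, s5} → {s0, s1, s2, s3, s4, s5}.
Read '0': {s0, s1, s2, s3, s4, s5} → {s0, s1, s2, s3, s4}.
Read '0': {s0, s1, s2, s3, s4} → {s0, s1, s2, s3, s4}.
Read '1': {s0, s1, s2, s3, s4} → {s0, s1, s2, s3, s4, s5}.

{s0, s1, s2, s3, s4, s5}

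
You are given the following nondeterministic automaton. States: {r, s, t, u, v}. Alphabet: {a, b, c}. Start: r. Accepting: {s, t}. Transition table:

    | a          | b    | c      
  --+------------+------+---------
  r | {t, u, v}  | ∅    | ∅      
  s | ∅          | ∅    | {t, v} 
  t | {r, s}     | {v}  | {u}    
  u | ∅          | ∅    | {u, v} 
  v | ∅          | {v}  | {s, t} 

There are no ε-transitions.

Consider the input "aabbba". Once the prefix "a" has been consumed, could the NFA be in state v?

Start in {r}.
Read 'a': r→{t, u, v}; now {t, u, v}.
State v is in {t, u, v}.

Yes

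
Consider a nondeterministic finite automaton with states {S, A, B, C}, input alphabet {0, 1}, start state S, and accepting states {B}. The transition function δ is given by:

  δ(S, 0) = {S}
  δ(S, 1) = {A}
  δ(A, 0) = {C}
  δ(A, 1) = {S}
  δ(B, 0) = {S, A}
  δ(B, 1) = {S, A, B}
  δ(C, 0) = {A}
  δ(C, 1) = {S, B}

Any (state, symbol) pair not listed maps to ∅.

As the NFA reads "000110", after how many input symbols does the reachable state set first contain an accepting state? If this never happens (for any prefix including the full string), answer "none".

none

Start in {S}.
Read '0': {S} → {S}.
Read '0': {S} → {S}.
Read '0': {S} → {S}.
Read '1': {S} → {A}.
Read '1': {A} → {S}.
Read '0': {S} → {S}.
No reachable set along the way intersects F.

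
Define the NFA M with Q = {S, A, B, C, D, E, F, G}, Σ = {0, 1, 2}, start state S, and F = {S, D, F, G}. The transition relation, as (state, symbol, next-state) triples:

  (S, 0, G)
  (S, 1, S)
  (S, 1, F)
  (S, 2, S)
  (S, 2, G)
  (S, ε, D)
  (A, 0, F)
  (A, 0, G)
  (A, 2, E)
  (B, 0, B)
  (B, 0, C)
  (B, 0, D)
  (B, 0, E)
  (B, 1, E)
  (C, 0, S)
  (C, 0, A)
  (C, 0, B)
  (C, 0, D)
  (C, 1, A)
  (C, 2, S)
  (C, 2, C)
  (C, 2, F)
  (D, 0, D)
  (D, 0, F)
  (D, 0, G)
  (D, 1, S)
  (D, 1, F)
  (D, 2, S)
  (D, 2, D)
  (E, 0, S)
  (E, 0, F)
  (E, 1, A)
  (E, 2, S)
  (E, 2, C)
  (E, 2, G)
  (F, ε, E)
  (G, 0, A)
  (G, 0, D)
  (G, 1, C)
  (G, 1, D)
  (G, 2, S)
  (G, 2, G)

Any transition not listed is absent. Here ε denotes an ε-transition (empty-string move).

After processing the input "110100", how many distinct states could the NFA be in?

Start: ε-closure({S}) = {S, D}.
Read '1': {S, D} → {S, D, E, F}.
Read '1': {S, D, E, F} → {S, A, D, E, F}.
Read '0': {S, A, D, E, F} → {S, D, E, F, G}.
Read '1': {S, D, E, F, G} → {S, A, C, D, E, F}.
Read '0': {S, A, C, D, E, F} → {S, A, B, D, E, F, G}.
Read '0': {S, A, B, D, E, F, G} → {S, A, B, C, D, E, F, G}.
That set has 8 states.

8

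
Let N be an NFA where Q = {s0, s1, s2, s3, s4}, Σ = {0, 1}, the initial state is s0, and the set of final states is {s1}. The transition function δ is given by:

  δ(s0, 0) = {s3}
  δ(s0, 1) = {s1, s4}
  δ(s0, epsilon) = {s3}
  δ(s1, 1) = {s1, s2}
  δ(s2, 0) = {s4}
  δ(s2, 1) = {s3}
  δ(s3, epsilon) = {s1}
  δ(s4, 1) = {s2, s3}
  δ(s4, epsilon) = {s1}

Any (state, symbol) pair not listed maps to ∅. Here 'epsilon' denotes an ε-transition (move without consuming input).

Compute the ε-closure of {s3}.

Begin with {s3}.
ε-move s3 → s1; add s1.

{s1, s3}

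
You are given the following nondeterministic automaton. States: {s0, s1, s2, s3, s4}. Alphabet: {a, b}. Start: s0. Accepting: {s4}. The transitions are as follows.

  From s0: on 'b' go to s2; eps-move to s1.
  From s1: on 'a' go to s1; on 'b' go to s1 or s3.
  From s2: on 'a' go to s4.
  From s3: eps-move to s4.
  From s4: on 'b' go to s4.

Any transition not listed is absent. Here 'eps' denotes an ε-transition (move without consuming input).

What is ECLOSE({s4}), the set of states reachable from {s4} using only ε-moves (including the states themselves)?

Begin with {s4}.
No ε-moves leave this set, so the closure equals the set itself.

{s4}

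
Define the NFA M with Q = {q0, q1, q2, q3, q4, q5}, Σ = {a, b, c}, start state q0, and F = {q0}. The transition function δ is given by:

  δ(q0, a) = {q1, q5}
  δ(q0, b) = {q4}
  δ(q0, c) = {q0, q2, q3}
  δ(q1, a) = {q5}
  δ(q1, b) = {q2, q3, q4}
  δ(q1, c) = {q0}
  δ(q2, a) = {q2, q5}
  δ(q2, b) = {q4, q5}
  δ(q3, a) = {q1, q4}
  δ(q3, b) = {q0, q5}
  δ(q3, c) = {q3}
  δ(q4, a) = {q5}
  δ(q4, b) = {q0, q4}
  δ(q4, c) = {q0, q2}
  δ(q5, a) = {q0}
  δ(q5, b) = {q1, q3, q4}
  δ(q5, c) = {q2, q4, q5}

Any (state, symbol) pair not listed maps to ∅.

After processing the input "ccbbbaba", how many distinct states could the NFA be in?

Start in {q0}.
Read 'c': {q0} → {q0, q2, q3}.
Read 'c': {q0, q2, q3} → {q0, q2, q3}.
Read 'b': {q0, q2, q3} → {q0, q4, q5}.
Read 'b': {q0, q4, q5} → {q0, q1, q3, q4}.
Read 'b': {q0, q1, q3, q4} → {q0, q2, q3, q4, q5}.
Read 'a': {q0, q2, q3, q4, q5} → {q0, q1, q2, q4, q5}.
Read 'b': {q0, q1, q2, q4, q5} → {q0, q1, q2, q3, q4, q5}.
Read 'a': {q0, q1, q2, q3, q4, q5} → {q0, q1, q2, q4, q5}.
That set has 5 states.

5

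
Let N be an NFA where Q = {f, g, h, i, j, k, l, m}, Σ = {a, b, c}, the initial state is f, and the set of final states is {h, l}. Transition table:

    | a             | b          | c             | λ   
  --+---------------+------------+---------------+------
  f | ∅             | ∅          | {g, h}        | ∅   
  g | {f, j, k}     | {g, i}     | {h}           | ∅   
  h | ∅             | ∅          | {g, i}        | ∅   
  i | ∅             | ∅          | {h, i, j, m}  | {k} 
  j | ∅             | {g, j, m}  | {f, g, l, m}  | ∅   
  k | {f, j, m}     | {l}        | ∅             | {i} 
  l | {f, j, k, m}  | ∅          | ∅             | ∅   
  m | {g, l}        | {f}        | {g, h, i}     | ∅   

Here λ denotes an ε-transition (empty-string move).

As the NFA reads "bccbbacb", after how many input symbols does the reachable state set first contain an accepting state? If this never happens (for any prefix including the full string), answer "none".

none

Start in {f}.
Read 'b': {f} → ∅.
The set is empty and remains empty for the remaining 7 symbols.
No reachable set along the way intersects F.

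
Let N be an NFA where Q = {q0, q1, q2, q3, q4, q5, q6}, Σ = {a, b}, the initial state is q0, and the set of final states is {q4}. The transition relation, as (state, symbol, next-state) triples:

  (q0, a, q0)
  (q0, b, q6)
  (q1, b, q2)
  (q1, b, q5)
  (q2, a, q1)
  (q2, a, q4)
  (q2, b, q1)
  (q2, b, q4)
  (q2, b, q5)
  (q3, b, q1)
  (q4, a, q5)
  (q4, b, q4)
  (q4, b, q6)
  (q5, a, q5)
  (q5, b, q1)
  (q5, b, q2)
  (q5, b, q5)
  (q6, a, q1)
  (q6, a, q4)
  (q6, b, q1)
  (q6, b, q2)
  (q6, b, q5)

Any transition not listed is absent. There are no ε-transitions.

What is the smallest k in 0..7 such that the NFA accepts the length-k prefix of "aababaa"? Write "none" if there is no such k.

4

Start in {q0}.
Read 'a': {q0} → {q0}.
Read 'a': {q0} → {q0}.
Read 'b': {q0} → {q6}.
Read 'a': {q6} → {q1, q4}.
None of the earlier sets intersect F, but {q1, q4} does.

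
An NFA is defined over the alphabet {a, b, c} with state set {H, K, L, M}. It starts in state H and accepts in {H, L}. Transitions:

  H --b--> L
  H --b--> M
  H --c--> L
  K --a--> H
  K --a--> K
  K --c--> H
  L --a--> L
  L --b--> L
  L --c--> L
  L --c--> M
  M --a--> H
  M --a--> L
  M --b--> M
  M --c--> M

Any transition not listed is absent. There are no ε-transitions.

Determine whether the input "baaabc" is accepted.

Start in {H}.
Read 'b': {H} → {L, M}.
Read 'a': {L, M} → {H, L}.
Read 'a': {H, L} → {L}.
Read 'a': {L} → {L}.
Read 'b': {L} → {L}.
Read 'c': {L} → {L, M}.
The final set {L, M} contains the accepting state L.

Yes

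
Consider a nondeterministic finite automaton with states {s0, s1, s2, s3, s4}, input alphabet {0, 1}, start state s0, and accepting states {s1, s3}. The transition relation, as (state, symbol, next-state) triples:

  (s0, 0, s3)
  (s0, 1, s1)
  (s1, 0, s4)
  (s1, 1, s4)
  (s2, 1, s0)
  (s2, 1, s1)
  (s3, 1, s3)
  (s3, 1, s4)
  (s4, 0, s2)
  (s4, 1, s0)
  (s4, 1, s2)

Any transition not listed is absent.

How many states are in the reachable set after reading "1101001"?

2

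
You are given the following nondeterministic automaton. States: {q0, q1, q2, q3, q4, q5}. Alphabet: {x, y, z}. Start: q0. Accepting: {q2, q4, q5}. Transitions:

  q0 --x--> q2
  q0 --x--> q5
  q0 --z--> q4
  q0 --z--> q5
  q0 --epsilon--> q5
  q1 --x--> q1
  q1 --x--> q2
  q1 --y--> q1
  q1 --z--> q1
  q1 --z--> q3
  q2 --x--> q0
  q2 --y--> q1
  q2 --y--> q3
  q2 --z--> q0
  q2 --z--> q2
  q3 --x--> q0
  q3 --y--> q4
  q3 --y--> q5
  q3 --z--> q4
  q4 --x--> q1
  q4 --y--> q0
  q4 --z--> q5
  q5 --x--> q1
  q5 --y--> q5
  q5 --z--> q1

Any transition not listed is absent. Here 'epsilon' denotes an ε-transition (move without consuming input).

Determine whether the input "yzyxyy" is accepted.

Yes

Start: ε-closure({q0}) = {q0, q5}.
Read 'y': q0→∅, q5→{q5}; now {q5}.
Read 'z': q5→{q1}; now {q1}.
Read 'y': q1→{q1}; now {q1}.
Read 'x': q1→{q1, q2}; now {q1, q2}.
Read 'y': q1→{q1}, q2→{q1, q3}; now {q1, q3}.
Read 'y': q1→{q1}, q3→{q4, q5}; now {q1, q4, q5}.
The final set {q1, q4, q5} contains the accepting states q4, q5.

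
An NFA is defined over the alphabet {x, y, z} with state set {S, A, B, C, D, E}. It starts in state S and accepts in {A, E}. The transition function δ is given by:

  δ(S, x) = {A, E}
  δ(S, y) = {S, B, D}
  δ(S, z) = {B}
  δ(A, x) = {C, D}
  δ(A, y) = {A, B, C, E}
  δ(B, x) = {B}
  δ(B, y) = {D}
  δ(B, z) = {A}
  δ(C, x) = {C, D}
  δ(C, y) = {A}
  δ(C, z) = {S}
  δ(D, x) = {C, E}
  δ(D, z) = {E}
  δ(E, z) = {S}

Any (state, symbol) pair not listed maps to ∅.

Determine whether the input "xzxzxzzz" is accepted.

Yes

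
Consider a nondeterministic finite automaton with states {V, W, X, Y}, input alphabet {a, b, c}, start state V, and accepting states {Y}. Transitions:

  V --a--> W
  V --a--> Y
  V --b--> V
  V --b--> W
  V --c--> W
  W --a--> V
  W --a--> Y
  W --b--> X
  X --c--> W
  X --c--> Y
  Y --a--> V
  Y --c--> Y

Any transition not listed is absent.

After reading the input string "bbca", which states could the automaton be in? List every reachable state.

Start in {V}.
Read 'b': V→{V, W}; now {V, W}.
Read 'b': V→{V, W}, W→{X}; now {V, W, X}.
Read 'c': V→{W}, W→∅, X→{W, Y}; now {W, Y}.
Read 'a': W→{V, Y}, Y→{V}; now {V, Y}.

{V, Y}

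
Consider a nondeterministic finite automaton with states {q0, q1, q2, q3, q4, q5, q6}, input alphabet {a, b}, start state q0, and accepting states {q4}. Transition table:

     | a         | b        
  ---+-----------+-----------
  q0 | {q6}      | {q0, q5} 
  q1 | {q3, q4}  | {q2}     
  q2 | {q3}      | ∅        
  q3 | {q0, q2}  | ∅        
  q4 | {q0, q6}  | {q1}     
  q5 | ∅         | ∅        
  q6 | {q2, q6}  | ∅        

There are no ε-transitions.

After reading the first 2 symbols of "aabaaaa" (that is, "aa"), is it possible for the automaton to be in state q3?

No

Start in {q0}.
Read 'a': {q0} → {q6}.
Read 'a': {q6} → {q2, q6}.
State q3 is not in {q2, q6}.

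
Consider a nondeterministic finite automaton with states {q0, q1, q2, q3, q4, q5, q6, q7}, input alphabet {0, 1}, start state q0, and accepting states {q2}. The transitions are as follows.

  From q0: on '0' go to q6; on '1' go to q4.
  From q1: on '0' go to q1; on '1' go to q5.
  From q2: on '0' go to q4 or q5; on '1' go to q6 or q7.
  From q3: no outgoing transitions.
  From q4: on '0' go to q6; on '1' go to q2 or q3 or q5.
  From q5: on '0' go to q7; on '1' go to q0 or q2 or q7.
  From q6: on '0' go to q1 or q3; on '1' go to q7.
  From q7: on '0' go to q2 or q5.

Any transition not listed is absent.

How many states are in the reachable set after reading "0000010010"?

Start in {q0}.
Read '0': q0→{q6}; now {q6}.
Read '0': q6→{q1, q3}; now {q1, q3}.
Read '0': q1→{q1}, q3→∅; now {q1}.
Read '0': q1→{q1}; now {q1}.
Read '0': q1→{q1}; now {q1}.
Read '1': q1→{q5}; now {q5}.
Read '0': q5→{q7}; now {q7}.
Read '0': q7→{q2, q5}; now {q2, q5}.
Read '1': q2→{q6, q7}, q5→{q0, q2, q7}; now {q0, q2, q6, q7}.
Read '0': q0→{q6}, q2→{q4, q5}, q6→{q1, q3}, q7→{q2, q5}; now {q1, q2, q3, q4, q5, q6}.
That set has 6 states.

6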